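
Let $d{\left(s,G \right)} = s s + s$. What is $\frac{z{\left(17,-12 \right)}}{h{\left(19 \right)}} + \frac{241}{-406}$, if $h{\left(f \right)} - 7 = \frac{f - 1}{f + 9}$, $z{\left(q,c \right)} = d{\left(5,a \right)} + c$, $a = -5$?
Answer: $\frac{76525}{43442} \approx 1.7615$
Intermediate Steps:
$d{\left(s,G \right)} = s + s^{2}$ ($d{\left(s,G \right)} = s^{2} + s = s + s^{2}$)
$z{\left(q,c \right)} = 30 + c$ ($z{\left(q,c \right)} = 5 \left(1 + 5\right) + c = 5 \cdot 6 + c = 30 + c$)
$h{\left(f \right)} = 7 + \frac{-1 + f}{9 + f}$ ($h{\left(f \right)} = 7 + \frac{f - 1}{f + 9} = 7 + \frac{-1 + f}{9 + f}$)
$\frac{z{\left(17,-12 \right)}}{h{\left(19 \right)}} + \frac{241}{-406} = \frac{30 - 12}{2 \frac{1}{9 + 19} \left(31 + 4 \cdot 19\right)} + \frac{241}{-406} = \frac{18}{2 \cdot \frac{1}{28} \left(31 + 76\right)} + 241 \left(- \frac{1}{406}\right) = \frac{18}{2 \cdot \frac{1}{28} \cdot 107} - \frac{241}{406} = \frac{18}{\frac{107}{14}} - \frac{241}{406} = 18 \cdot \frac{14}{107} - \frac{241}{406} = \frac{252}{107} - \frac{241}{406} = \frac{76525}{43442}$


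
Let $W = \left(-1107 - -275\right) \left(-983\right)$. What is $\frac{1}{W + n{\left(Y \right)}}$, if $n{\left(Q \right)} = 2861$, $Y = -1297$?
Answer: $\frac{1}{820717} \approx 1.2184 \cdot 10^{-6}$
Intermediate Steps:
$W = 817856$ ($W = \left(-1107 + 275\right) \left(-983\right) = \left(-832\right) \left(-983\right) = 817856$)
$\frac{1}{W + n{\left(Y \right)}} = \frac{1}{817856 + 2861} = \frac{1}{820717}$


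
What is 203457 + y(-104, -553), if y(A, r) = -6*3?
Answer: 203439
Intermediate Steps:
y(A, r) = -18
203457 + y(-104, -553) = 203457 - 18 = 203439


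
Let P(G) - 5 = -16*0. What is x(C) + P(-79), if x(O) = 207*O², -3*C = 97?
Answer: 216412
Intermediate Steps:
C = -97/3 (C = -⅓*97 = -97/3 ≈ -32.333)
P(G) = 5 (P(G) = 5 - 16*0 = 5 + 0 = 5)
x(C) + P(-79) = 207*(-97/3)² + 5 = 207*(9409/9) + 5 = 216407 + 5 = 216412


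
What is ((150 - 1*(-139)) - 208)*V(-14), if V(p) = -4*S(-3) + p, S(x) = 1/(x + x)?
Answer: -1080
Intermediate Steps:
S(x) = 1/(2*x)
V(p) = 2/3 + p (V(p) = -2/(-3) + p = -2*(-1)/3 + p = -4*(-1/6) + p = 2/3 + p)
((150 - 1*(-139)) - 208)*V(-14) = ((150 - 1*(-139)) - 208)*(2/3 - 14) = ((150 + 139) - 208)*(-40/3) = (289 - 208)*(-40/3) = 81*(-40/3) = -1080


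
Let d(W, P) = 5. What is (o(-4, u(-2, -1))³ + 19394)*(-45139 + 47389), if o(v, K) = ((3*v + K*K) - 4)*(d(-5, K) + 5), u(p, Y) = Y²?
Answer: -7550113500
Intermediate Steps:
o(v, K) = -40 + 10*K² + 30*v (o(v, K) = ((3*v + K*K) - 4)*(5 + 5) = ((3*v + K²) - 4)*10 = ((K² + 3*v) - 4)*10 = (-4 + K² + 3*v)*10 = -40 + 10*K² + 30*v)
(o(-4, u(-2, -1))³ + 19394)*(-45139 + 47389) = ((-40 + 10*((-1)²)² + 30*(-4))³ + 19394)*(-45139 + 47389) = ((-40 + 10*1² - 120)³ + 19394)*2250 = ((-40 + 10*1 - 120)³ + 19394)*2250 = ((-40 + 10 - 120)³ + 19394)*2250 = ((-150)³ + 19394)*2250 = (-3375000 + 19394)*2250 = -3355606*2250 = -7550113500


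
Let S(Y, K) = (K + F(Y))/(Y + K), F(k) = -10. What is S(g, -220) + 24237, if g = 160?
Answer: 145445/6 ≈ 24241.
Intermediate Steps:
S(Y, K) = (-10 + K)/(K + Y) (S(Y, K) = (K - 10)/(Y + K) = (-10 + K)/(K + Y))
S(g, -220) + 24237 = (-10 - 220)/(-220 + 160) + 24237 = -230/(-60) + 24237 = -1/60*(-230) + 24237 = 23/6 + 24237 = 145445/6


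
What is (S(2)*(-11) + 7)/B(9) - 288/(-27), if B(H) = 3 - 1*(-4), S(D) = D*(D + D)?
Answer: -19/21 ≈ -0.90476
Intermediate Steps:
S(D) = 2*D² (S(D) = D*(2*D) = 2*D²)
B(H) = 7 (B(H) = 3 + 4 = 7)
(S(2)*(-11) + 7)/B(9) - 288/(-27) = ((2*2²)*(-11) + 7)/7 - 288/(-27) = ((2*4)*(-11) + 7)*(⅐) - 288*(-1/27) = (8*(-11) + 7)*(⅐) + 32/3 = (-88 + 7)*(⅐) + 32/3 = -81*⅐ + 32/3 = -81/7 + 32/3 = -19/21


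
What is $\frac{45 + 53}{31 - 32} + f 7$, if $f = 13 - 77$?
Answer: $-546$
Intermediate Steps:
$f = -64$ ($f = 13 - 77 = -64$)
$\frac{45 + 53}{31 - 32} + f 7 = \frac{45 + 53}{31 - 32} - 448 = \frac{98}{-1} - 448 = 98 \left(-1\right) - 448 = -98 - 448 = -546$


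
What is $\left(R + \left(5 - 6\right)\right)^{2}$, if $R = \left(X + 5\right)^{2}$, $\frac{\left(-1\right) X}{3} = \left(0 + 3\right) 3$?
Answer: $233289$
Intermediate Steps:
$X = -27$ ($X = - 3 \left(0 + 3\right) 3 = - 3 \cdot 3 \cdot 3 = \left(-3\right) 9 = -27$)
$R = 484$ ($R = \left(-27 + 5\right)^{2} = \left(-22\right)^{2} = 484$)
$\left(R + \left(5 - 6\right)\right)^{2} = \left(484 + \left(5 - 6\right)\right)^{2} = \left(484 - 1\right)^{2} = 483^{2} = 233289$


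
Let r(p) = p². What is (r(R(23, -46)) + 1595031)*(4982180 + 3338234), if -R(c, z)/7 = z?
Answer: 14134012068010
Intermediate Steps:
R(c, z) = -7*z
(r(R(23, -46)) + 1595031)*(4982180 + 3338234) = ((-7*(-46))² + 1595031)*(4982180 + 3338234) = (322² + 1595031)*8320414 = (103684 + 1595031)*8320414 = 1698715*8320414 = 14134012068010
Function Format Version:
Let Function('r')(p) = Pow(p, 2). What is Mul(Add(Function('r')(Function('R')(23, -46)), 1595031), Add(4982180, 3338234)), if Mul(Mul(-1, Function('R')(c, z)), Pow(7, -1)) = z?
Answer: 14134012068010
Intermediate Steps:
Function('R')(c, z) = Mul(-7, z)
Mul(Add(Function('r')(Function('R')(23, -46)), 1595031), Add(4982180, 3338234)) = Mul(Add(Pow(Mul(-7, -46), 2), 1595031), Add(4982180, 3338234)) = Mul(Add(Pow(322, 2), 1595031), 8320414) = Mul(Add(103684, 1595031), 8320414) = Mul(1698715, 8320414) = 14134012068010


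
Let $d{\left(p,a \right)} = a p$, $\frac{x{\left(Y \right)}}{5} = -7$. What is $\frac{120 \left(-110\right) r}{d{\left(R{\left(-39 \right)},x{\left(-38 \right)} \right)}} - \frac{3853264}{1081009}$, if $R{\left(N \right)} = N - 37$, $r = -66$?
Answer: $\frac{46576267928}{143774197} \approx 323.95$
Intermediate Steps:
$x{\left(Y \right)} = -35$ ($x{\left(Y \right)} = 5 \left(-7\right) = -35$)
$R{\left(N \right)} = -37 + N$
$\frac{120 \left(-110\right) r}{d{\left(R{\left(-39 \right)},x{\left(-38 \right)} \right)}} - \frac{3853264}{1081009} = \frac{120 \left(-110\right) \left(-66\right)}{\left(-35\right) \left(-37 - 39\right)} - \frac{3853264}{1081009} = \frac{\left(-13200\right) \left(-66\right)}{\left(-35\right) \left(-76\right)} - \frac{3853264}{1081009} = \frac{871200}{2660} - \frac{3853264}{1081009} = 871200 \cdot \frac{1}{2660} - \frac{3853264}{1081009} = \frac{43560}{133} - \frac{3853264}{1081009} = \frac{46576267928}{143774197}$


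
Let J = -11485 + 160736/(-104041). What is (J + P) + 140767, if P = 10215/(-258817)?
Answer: 3481208668543027/26927579497 ≈ 1.2928e+5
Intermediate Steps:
J = -1195071621/104041 (J = -11485 + 160736*(-1/104041) = -11485 - 160736/104041 = -1195071621/104041 ≈ -11487.)
P = -10215/258817 (P = 10215*(-1/258817) = -10215/258817 ≈ -0.039468)
(J + P) + 140767 = (-1195071621/104041 - 10215/258817) + 140767 = -309305914511172/26927579497 + 140767 = 3481208668543027/26927579497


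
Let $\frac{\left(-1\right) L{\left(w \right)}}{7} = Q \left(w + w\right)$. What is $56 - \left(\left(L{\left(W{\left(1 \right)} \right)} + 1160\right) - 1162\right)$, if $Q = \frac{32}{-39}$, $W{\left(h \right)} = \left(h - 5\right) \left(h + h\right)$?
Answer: $\frac{5846}{39} \approx 149.9$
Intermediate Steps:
$W{\left(h \right)} = 2 h \left(-5 + h\right)$ ($W{\left(h \right)} = \left(-5 + h\right) 2 h = 2 h \left(-5 + h\right)$)
$Q = - \frac{32}{39}$ ($Q = 32 \left(- \frac{1}{39}\right) = - \frac{32}{39} \approx -0.82051$)
$L{\left(w \right)} = \frac{448 w}{39}$ ($L{\left(w \right)} = - 7 \left(- \frac{32 \left(w + w\right)}{39}\right) = - 7 \left(- \frac{32 \cdot 2 w}{39}\right) = - 7 \left(- \frac{64 w}{39}\right) = \frac{448 w}{39}$)
$56 - \left(\left(L{\left(W{\left(1 \right)} \right)} + 1160\right) - 1162\right) = 56 - \left(\left(\frac{448 \cdot 2 \cdot 1 \left(-5 + 1\right)}{39} + 1160\right) - 1162\right) = 56 - \left(\left(\frac{448 \cdot 2 \cdot 1 \left(-4\right)}{39} + 1160\right) - 1162\right) = 56 - \left(\left(\frac{448}{39} \left(-8\right) + 1160\right) - 1162\right) = 56 - \left(\left(- \frac{3584}{39} + 1160\right) - 1162\right) = 56 - \left(\frac{41656}{39} - 1162\right) = 56 - - \frac{3662}{39} = 56 + \frac{3662}{39} = \frac{5846}{39}$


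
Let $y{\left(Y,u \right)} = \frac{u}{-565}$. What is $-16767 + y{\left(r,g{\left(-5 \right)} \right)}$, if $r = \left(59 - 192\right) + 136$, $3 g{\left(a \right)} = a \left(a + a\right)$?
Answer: $- \frac{5684023}{339} \approx -16767.0$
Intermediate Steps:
$g{\left(a \right)} = \frac{2 a^{2}}{3}$ ($g{\left(a \right)} = \frac{a \left(a + a\right)}{3} = \frac{a 2 a}{3} = \frac{2 a^{2}}{3}$)
$r = 3$ ($r = -133 + 136 = 3$)
$y{\left(Y,u \right)} = - \frac{u}{565}$ ($y{\left(Y,u \right)} = u \left(- \frac{1}{565}\right) = - \frac{u}{565}$)
$-16767 + y{\left(r,g{\left(-5 \right)} \right)} = -16767 - \frac{\frac{2}{3} \left(-5\right)^{2}}{565} = -16767 - \frac{\frac{2}{3} \cdot 25}{565} = -16767 - \frac{10}{339} = - \frac{5684023}{339}$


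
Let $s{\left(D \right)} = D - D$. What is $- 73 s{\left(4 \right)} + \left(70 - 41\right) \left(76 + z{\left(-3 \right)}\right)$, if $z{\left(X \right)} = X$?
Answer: $2117$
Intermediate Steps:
$s{\left(D \right)} = 0$
$- 73 s{\left(4 \right)} + \left(70 - 41\right) \left(76 + z{\left(-3 \right)}\right) = \left(-73\right) 0 + \left(70 - 41\right) \left(76 - 3\right) = 0 + 29 \cdot 73 = 0 + 2117 = 2117$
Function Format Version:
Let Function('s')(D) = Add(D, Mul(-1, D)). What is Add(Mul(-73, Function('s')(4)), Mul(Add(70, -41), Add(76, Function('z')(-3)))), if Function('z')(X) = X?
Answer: 2117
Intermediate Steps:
Function('s')(D) = 0
Add(Mul(-73, Function('s')(4)), Mul(Add(70, -41), Add(76, Function('z')(-3)))) = Add(Mul(-73, 0), Mul(Add(70, -41), Add(76, -3))) = Add(0, Mul(29, 73)) = Add(0, 2117) = 2117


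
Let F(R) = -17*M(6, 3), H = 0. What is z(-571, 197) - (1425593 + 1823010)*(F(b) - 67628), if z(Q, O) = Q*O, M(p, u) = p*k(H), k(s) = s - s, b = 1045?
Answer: 219696411197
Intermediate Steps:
k(s) = 0
M(p, u) = 0 (M(p, u) = p*0 = 0)
z(Q, O) = O*Q
F(R) = 0 (F(R) = -17*0 = 0)
z(-571, 197) - (1425593 + 1823010)*(F(b) - 67628) = 197*(-571) - (1425593 + 1823010)*(0 - 67628) = -112487 - 3248603*(-67628) = -112487 - 1*(-219696523684) = -112487 + 219696523684 = 219696411197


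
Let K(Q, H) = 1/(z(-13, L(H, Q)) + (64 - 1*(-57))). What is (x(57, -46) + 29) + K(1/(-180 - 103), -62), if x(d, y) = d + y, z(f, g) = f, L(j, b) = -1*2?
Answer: 4321/108 ≈ 40.009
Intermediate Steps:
L(j, b) = -2
K(Q, H) = 1/108 (K(Q, H) = 1/(-13 + (64 - 1*(-57))) = 1/(-13 + (64 + 57)) = 1/(-13 + 121) = 1/108)
(x(57, -46) + 29) + K(1/(-180 - 103), -62) = ((57 - 46) + 29) + 1/108 = (11 + 29) + 1/108 = 40 + 1/108 = 4321/108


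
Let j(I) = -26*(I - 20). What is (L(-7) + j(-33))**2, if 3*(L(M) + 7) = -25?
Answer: 16711744/9 ≈ 1.8569e+6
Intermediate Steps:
j(I) = 520 - 26*I (j(I) = -26*(-20 + I) = 520 - 26*I)
L(M) = -46/3 (L(M) = -7 + (1/3)*(-25) = -7 - 25/3 = -46/3)
(L(-7) + j(-33))**2 = (-46/3 + (520 - 26*(-33)))**2 = (-46/3 + (520 + 858))**2 = (-46/3 + 1378)**2 = (4088/3)**2 = 16711744/9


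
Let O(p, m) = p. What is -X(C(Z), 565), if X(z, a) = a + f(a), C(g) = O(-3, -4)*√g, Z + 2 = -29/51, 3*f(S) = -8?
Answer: -1687/3 ≈ -562.33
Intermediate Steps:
f(S) = -8/3 (f(S) = (⅓)*(-8) = -8/3)
Z = -131/51 (Z = -2 - 29/51 = -131/51 ≈ -2.5686)
C(g) = -3*√g
X(z, a) = -8/3 + a (X(z, a) = a - 8/3 = -8/3 + a)
-X(C(Z), 565) = -(-8/3 + 565) = -1*1687/3 = -1687/3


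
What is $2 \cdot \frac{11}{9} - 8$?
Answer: $- \frac{50}{9} \approx -5.5556$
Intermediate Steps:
$2 \cdot \frac{11}{9} - 8 = \frac{22}{9} - 8 = - \frac{50}{9}$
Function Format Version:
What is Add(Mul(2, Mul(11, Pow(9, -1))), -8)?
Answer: Rational(-50, 9) ≈ -5.5556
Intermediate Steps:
Add(Mul(2, Mul(11, Pow(9, -1))), -8) = Add(Mul(2, Mul(11, Rational(1, 9))), -8) = Add(Mul(2, Rational(11, 9)), -8) = Add(Rational(22, 9), -8) = Rational(-50, 9)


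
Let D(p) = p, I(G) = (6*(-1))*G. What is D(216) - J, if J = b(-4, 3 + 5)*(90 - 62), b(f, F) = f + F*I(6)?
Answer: 8392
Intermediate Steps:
I(G) = -6*G
b(f, F) = f - 36*F (b(f, F) = f + F*(-6*6) = f + F*(-36) = f - 36*F)
J = -8176 (J = (-4 - 36*(3 + 5))*(90 - 62) = (-4 - 36*8)*28 = (-4 - 288)*28 = -292*28 = -8176)
D(216) - J = 216 - 1*(-8176) = 216 + 8176 = 8392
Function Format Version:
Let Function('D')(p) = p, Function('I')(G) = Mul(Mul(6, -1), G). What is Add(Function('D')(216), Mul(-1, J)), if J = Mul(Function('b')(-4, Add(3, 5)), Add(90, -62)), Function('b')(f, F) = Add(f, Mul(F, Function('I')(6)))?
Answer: 8392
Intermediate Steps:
Function('I')(G) = Mul(-6, G)
Function('b')(f, F) = Add(f, Mul(-36, F)) (Function('b')(f, F) = Add(f, Mul(F, Mul(-6, 6))) = Add(f, Mul(F, -36)) = Add(f, Mul(-36, F)))
J = -8176 (J = Mul(Add(-4, Mul(-36, Add(3, 5))), Add(90, -62)) = Mul(Add(-4, Mul(-36, 8)), 28) = Mul(Add(-4, -288), 28) = Mul(-292, 28) = -8176)
Add(Function('D')(216), Mul(-1, J)) = Add(216, Mul(-1, -8176)) = Add(216, 8176) = 8392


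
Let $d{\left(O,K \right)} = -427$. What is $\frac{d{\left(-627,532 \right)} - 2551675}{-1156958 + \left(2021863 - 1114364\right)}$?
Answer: $\frac{364586}{35637} \approx 10.231$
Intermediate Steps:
$\frac{d{\left(-627,532 \right)} - 2551675}{-1156958 + \left(2021863 - 1114364\right)} = \frac{-427 - 2551675}{-1156958 + \left(2021863 - 1114364\right)} = - \frac{2552102}{-1156958 + 907499} = - \frac{2552102}{-249459} = \left(-2552102\right) \left(- \frac{1}{249459}\right) = \frac{364586}{35637}$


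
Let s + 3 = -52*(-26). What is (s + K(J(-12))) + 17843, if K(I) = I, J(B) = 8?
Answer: 19200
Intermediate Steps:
s = 1349 (s = -3 - 52*(-26) = -3 + 1352 = 1349)
(s + K(J(-12))) + 17843 = (1349 + 8) + 17843 = 1357 + 17843 = 19200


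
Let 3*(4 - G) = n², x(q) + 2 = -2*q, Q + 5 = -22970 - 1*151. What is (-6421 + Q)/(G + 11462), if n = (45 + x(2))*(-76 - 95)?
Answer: 3283/1645969 ≈ 0.0019946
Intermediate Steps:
Q = -23126 (Q = -5 + (-22970 - 1*151) = -5 + (-22970 - 151) = -5 - 23121 = -23126)
x(q) = -2 - 2*q
n = -6669 (n = (45 + (-2 - 2*2))*(-76 - 95) = (45 + (-2 - 4))*(-171) = (45 - 6)*(-171) = 39*(-171) = -6669)
G = -14825183 (G = 4 - ⅓*(-6669)² = 4 - ⅓*44475561 = 4 - 14825187 = -14825183)
(-6421 + Q)/(G + 11462) = (-6421 - 23126)/(-14825183 + 11462) = -29547/(-14813721) = -29547*(-1/14813721) = 3283/1645969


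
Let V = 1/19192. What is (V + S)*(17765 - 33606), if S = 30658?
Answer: -9320659646417/19192 ≈ -4.8565e+8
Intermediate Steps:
V = 1/19192 ≈ 5.2105e-5
(V + S)*(17765 - 33606) = (1/19192 + 30658)*(17765 - 33606) = (588388337/19192)*(-15841) = -9320659646417/19192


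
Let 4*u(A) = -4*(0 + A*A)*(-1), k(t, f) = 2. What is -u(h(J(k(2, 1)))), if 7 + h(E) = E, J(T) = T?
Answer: -25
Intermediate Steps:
h(E) = -7 + E
u(A) = A² (u(A) = (-4*(0 + A*A)*(-1))/4 = (-4*(0 + A²)*(-1))/4 = (-4*A²*(-1))/4 = (4*A²)/4 = A²)
-u(h(J(k(2, 1)))) = -(-7 + 2)² = -1*(-5)² = -1*25 = -25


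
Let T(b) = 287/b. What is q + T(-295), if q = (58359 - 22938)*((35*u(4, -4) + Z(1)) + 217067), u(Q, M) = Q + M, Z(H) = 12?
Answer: 2268300801118/295 ≈ 7.6892e+9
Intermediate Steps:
u(Q, M) = M + Q
q = 7689155259 (q = (58359 - 22938)*((35*(-4 + 4) + 12) + 217067) = 35421*((35*0 + 12) + 217067) = 35421*((0 + 12) + 217067) = 35421*(12 + 217067) = 35421*217079 = 7689155259)
q + T(-295) = 7689155259 + 287/(-295) = 7689155259 + 287*(-1/295) = 7689155259 - 287/295 = 2268300801118/295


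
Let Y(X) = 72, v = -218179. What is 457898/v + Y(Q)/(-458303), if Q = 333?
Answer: -209871735982/99992090237 ≈ -2.0989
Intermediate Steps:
457898/v + Y(Q)/(-458303) = 457898/(-218179) + 72/(-458303) = 457898*(-1/218179) + 72*(-1/458303) = -457898/218179 - 72/458303 = -209871735982/99992090237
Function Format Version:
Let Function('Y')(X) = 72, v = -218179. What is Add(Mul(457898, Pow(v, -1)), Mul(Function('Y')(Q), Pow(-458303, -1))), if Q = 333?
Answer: Rational(-209871735982, 99992090237) ≈ -2.0989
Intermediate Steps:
Add(Mul(457898, Pow(v, -1)), Mul(Function('Y')(Q), Pow(-458303, -1))) = Add(Mul(457898, Pow(-218179, -1)), Mul(72, Pow(-458303, -1))) = Add(Mul(457898, Rational(-1, 218179)), Mul(72, Rational(-1, 458303))) = Add(Rational(-457898, 218179), Rational(-72, 458303)) = Rational(-209871735982, 99992090237)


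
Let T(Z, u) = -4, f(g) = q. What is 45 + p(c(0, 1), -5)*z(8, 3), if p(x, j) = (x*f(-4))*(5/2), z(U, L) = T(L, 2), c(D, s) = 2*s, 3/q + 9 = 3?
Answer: 55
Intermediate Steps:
q = -½ (q = 3/(-9 + 3) = 3/(-6) = 3*(-⅙) = -½ ≈ -0.50000)
f(g) = -½
z(U, L) = -4
p(x, j) = -5*x/4 (p(x, j) = (x*(-½))*(5/2) = (-x/2)*(5*(½)) = -x/2*(5/2) = -5*x/4)
45 + p(c(0, 1), -5)*z(8, 3) = 45 - 5/2*(-4) = 45 + 10 = 55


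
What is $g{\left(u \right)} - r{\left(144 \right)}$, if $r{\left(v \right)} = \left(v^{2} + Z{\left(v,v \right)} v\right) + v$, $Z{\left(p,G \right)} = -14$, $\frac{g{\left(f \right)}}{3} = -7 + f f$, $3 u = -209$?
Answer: $- \frac{12974}{3} \approx -4324.7$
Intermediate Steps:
$u = - \frac{209}{3}$ ($u = \frac{1}{3} \left(-209\right) = - \frac{209}{3} \approx -69.667$)
$g{\left(f \right)} = -21 + 3 f^{2}$ ($g{\left(f \right)} = 3 \left(-7 + f f\right) = 3 \left(-7 + f^{2}\right) = -21 + 3 f^{2}$)
$r{\left(v \right)} = v^{2} - 13 v$ ($r{\left(v \right)} = \left(v^{2} - 14 v\right) + v = v^{2} - 13 v$)
$g{\left(u \right)} - r{\left(144 \right)} = \left(-21 + 3 \left(- \frac{209}{3}\right)^{2}\right) - 144 \left(-13 + 144\right) = \left(-21 + 3 \cdot \frac{43681}{9}\right) - 144 \cdot 131 = \left(-21 + \frac{43681}{3}\right) - 18864 = \frac{43618}{3} - 18864 = - \frac{12974}{3}$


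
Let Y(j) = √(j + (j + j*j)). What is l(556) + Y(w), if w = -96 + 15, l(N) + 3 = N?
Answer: 553 + 9*√79 ≈ 632.99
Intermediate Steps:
l(N) = -3 + N
w = -81
Y(j) = √(j² + 2*j) (Y(j) = √(j + (j + j²)) = √(j² + 2*j))
l(556) + Y(w) = (-3 + 556) + √(-81*(2 - 81)) = 553 + √(-81*(-79)) = 553 + √6399 = 553 + 9*√79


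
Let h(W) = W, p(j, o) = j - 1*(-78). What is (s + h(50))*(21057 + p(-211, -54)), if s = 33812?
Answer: 708528488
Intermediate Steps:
p(j, o) = 78 + j (p(j, o) = j + 78 = 78 + j)
(s + h(50))*(21057 + p(-211, -54)) = (33812 + 50)*(21057 + (78 - 211)) = 33862*(21057 - 133) = 33862*20924 = 708528488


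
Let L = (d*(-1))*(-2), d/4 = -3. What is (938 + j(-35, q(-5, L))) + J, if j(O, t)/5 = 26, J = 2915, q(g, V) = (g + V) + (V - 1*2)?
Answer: 3983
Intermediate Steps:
d = -12 (d = 4*(-3) = -12)
L = -24 (L = -12*(-1)*(-2) = 12*(-2) = -24)
q(g, V) = -2 + g + 2*V (q(g, V) = (V + g) + (V - 2) = (V + g) + (-2 + V) = -2 + g + 2*V)
j(O, t) = 130 (j(O, t) = 5*26 = 130)
(938 + j(-35, q(-5, L))) + J = (938 + 130) + 2915 = 1068 + 2915 = 3983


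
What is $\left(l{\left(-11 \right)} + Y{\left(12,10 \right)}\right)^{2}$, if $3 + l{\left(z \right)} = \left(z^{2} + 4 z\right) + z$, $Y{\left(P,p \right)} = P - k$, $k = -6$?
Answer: $6561$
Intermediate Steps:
$Y{\left(P,p \right)} = 6 + P$ ($Y{\left(P,p \right)} = P - -6 = P + 6 = 6 + P$)
$l{\left(z \right)} = -3 + z^{2} + 5 z$ ($l{\left(z \right)} = -3 + \left(\left(z^{2} + 4 z\right) + z\right) = -3 + \left(z^{2} + 5 z\right) = -3 + z^{2} + 5 z$)
$\left(l{\left(-11 \right)} + Y{\left(12,10 \right)}\right)^{2} = \left(\left(-3 + \left(-11\right)^{2} + 5 \left(-11\right)\right) + \left(6 + 12\right)\right)^{2} = \left(\left(-3 + 121 - 55\right) + 18\right)^{2} = \left(63 + 18\right)^{2} = 81^{2} = 6561$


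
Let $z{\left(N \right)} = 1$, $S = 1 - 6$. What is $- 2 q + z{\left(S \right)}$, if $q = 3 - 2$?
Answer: $-1$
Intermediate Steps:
$S = -5$ ($S = 1 - 6 = -5$)
$q = 1$
$- 2 q + z{\left(S \right)} = \left(-2\right) 1 + 1 = -2 + 1 = -1$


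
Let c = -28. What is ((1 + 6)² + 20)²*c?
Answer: -133308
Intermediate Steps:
((1 + 6)² + 20)²*c = ((1 + 6)² + 20)²*(-28) = (7² + 20)²*(-28) = (49 + 20)²*(-28) = 69²*(-28) = 4761*(-28) = -133308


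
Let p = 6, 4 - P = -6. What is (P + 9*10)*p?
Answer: 600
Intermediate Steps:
P = 10 (P = 4 - 1*(-6) = 4 + 6 = 10)
(P + 9*10)*p = (10 + 9*10)*6 = (10 + 90)*6 = 100*6 = 600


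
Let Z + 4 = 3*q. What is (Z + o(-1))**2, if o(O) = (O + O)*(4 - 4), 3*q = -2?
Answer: 36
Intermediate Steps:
q = -2/3 (q = (1/3)*(-2) = -2/3 ≈ -0.66667)
o(O) = 0 (o(O) = (2*O)*0 = 0)
Z = -6 (Z = -4 + 3*(-2/3) = -4 - 2 = -6)
(Z + o(-1))**2 = (-6 + 0)**2 = (-6)**2 = 36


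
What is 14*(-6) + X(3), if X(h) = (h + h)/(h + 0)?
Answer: -82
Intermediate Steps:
X(h) = 2 (X(h) = (2*h)/h = 2)
14*(-6) + X(3) = 14*(-6) + 2 = -84 + 2 = -82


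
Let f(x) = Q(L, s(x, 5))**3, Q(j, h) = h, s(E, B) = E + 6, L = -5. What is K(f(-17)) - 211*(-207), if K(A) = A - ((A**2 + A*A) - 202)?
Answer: -3500574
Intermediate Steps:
s(E, B) = 6 + E
f(x) = (6 + x)**3
K(A) = 202 + A - 2*A**2 (K(A) = A - ((A**2 + A**2) - 202) = A - (2*A**2 - 202) = A - (-202 + 2*A**2) = A + (202 - 2*A**2) = 202 + A - 2*A**2)
K(f(-17)) - 211*(-207) = (202 + (6 - 17)**3 - 2*(6 - 17)**6) - 211*(-207) = (202 + (-11)**3 - 2*((-11)**3)**2) - 1*(-43677) = (202 - 1331 - 2*(-1331)**2) + 43677 = (202 - 1331 - 2*1771561) + 43677 = (202 - 1331 - 3543122) + 43677 = -3544251 + 43677 = -3500574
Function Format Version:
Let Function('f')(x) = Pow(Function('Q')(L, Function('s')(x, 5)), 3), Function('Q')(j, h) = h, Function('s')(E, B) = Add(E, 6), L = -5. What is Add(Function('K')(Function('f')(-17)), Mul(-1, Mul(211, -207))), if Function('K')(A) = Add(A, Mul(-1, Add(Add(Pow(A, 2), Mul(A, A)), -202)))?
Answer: -3500574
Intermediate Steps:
Function('s')(E, B) = Add(6, E)
Function('f')(x) = Pow(Add(6, x), 3)
Function('K')(A) = Add(202, A, Mul(-2, Pow(A, 2))) (Function('K')(A) = Add(A, Mul(-1, Add(Add(Pow(A, 2), Pow(A, 2)), -202))) = Add(A, Mul(-1, Add(Mul(2, Pow(A, 2)), -202))) = Add(A, Mul(-1, Add(-202, Mul(2, Pow(A, 2))))) = Add(A, Add(202, Mul(-2, Pow(A, 2)))) = Add(202, A, Mul(-2, Pow(A, 2))))
Add(Function('K')(Function('f')(-17)), Mul(-1, Mul(211, -207))) = Add(Add(202, Pow(Add(6, -17), 3), Mul(-2, Pow(Pow(Add(6, -17), 3), 2))), Mul(-1, Mul(211, -207))) = Add(Add(202, Pow(-11, 3), Mul(-2, Pow(Pow(-11, 3), 2))), Mul(-1, -43677)) = Add(Add(202, -1331, Mul(-2, Pow(-1331, 2))), 43677) = Add(Add(202, -1331, Mul(-2, 1771561)), 43677) = Add(Add(202, -1331, -3543122), 43677) = Add(-3544251, 43677) = -3500574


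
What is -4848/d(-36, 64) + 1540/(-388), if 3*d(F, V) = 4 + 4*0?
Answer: -353077/97 ≈ -3640.0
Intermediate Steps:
d(F, V) = 4/3 (d(F, V) = (4 + 4*0)/3 = (4 + 0)/3 = (1/3)*4 = 4/3)
-4848/d(-36, 64) + 1540/(-388) = -4848/4/3 + 1540/(-388) = -4848*3/4 + 1540*(-1/388) = -3636 - 385/97 = -353077/97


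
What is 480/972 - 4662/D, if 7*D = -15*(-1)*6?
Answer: -146653/405 ≈ -362.11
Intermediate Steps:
D = 90/7 (D = (-15*(-1)*6)/7 = (15*6)/7 = (⅐)*90 = 90/7 ≈ 12.857)
480/972 - 4662/D = 480/972 - 4662/90/7 = 480*(1/972) - 4662*7/90 = 40/81 - 1813/5 = -146653/405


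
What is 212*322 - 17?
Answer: 68247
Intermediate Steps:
212*322 - 17 = 68264 - 17 = 68247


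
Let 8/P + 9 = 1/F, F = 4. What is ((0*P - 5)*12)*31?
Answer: -1860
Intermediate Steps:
P = -32/35 (P = 8/(-9 + 1/4) = 8/(-35/4) = 8*(-4/35) = -32/35 ≈ -0.91429)
((0*P - 5)*12)*31 = ((0*(-32/35) - 5)*12)*31 = ((0 - 5)*12)*31 = -5*12*31 = -60*31 = -1860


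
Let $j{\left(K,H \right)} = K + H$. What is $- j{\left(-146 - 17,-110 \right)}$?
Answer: $273$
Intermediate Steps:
$j{\left(K,H \right)} = H + K$
$- j{\left(-146 - 17,-110 \right)} = - (-110 - 163) = \left(-1\right) \left(-273\right) = 273$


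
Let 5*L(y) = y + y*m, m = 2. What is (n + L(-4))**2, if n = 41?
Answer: 37249/25 ≈ 1490.0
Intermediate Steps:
L(y) = 3*y/5 (L(y) = (y + y*2)/5 = (y + 2*y)/5 = (3*y)/5 = 3*y/5)
(n + L(-4))**2 = (41 + (3/5)*(-4))**2 = (41 - 12/5)**2 = (193/5)**2 = 37249/25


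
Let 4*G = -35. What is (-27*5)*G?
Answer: 4725/4 ≈ 1181.3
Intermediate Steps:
G = -35/4 (G = (¼)*(-35) = -35/4 ≈ -8.7500)
(-27*5)*G = -27*5*(-35/4) = -135*(-35/4) = 4725/4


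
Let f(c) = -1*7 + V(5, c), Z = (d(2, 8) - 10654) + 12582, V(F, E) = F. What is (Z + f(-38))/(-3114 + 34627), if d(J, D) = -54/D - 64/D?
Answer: 7645/126052 ≈ 0.060650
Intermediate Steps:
d(J, D) = -118/D
Z = 7653/4 (Z = (-118/8 - 10654) + 12582 = (-118*⅛ - 10654) + 12582 = (-59/4 - 10654) + 12582 = -42675/4 + 12582 = 7653/4 ≈ 1913.3)
f(c) = -2 (f(c) = -1*7 + 5 = -7 + 5 = -2)
(Z + f(-38))/(-3114 + 34627) = (7653/4 - 2)/(-3114 + 34627) = (7645/4)/31513 = (7645/4)*(1/31513) = 7645/126052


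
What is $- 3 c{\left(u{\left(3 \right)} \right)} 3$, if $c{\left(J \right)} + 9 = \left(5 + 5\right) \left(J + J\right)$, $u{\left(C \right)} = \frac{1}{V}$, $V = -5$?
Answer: $117$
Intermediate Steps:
$u{\left(C \right)} = - \frac{1}{5}$ ($u{\left(C \right)} = \frac{1}{-5} = - \frac{1}{5}$)
$c{\left(J \right)} = -9 + 20 J$ ($c{\left(J \right)} = -9 + \left(5 + 5\right) \left(J + J\right) = -9 + 10 \cdot 2 J = -9 + 20 J$)
$- 3 c{\left(u{\left(3 \right)} \right)} 3 = - 3 \left(-9 + 20 \left(- \frac{1}{5}\right)\right) 3 = - 3 \left(-9 - 4\right) 3 = \left(-3\right) \left(-13\right) 3 = 39 \cdot 3 = 117$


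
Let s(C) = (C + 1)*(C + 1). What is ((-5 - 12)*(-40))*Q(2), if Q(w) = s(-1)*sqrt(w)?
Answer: 0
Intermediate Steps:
s(C) = (1 + C)**2 (s(C) = (1 + C)*(1 + C) = (1 + C)**2)
Q(w) = 0 (Q(w) = (1 - 1)**2*sqrt(w) = 0**2*sqrt(w) = 0*sqrt(w) = 0)
((-5 - 12)*(-40))*Q(2) = ((-5 - 12)*(-40))*0 = -17*(-40)*0 = 680*0 = 0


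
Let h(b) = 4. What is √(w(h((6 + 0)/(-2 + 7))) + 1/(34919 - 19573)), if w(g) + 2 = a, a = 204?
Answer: √47570957978/15346 ≈ 14.213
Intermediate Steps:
w(g) = 202 (w(g) = -2 + 204 = 202)
√(w(h((6 + 0)/(-2 + 7))) + 1/(34919 - 19573)) = √(202 + 1/(34919 - 19573)) = √(202 + 1/15346) = √(3099893/15346) = √47570957978/15346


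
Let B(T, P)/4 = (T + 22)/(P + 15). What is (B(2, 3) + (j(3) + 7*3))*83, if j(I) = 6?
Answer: 8051/3 ≈ 2683.7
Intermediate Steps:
B(T, P) = 4*(22 + T)/(15 + P) (B(T, P) = 4*((T + 22)/(P + 15)) = 4*((22 + T)/(15 + P)) = 4*(22 + T)/(15 + P))
(B(2, 3) + (j(3) + 7*3))*83 = (4*(22 + 2)/(15 + 3) + (6 + 7*3))*83 = (4*24/18 + (6 + 21))*83 = (4*(1/18)*24 + 27)*83 = (16/3 + 27)*83 = (97/3)*83 = 8051/3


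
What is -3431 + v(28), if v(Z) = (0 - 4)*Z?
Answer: -3543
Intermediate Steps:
v(Z) = -4*Z
-3431 + v(28) = -3431 - 4*28 = -3431 - 112 = -3543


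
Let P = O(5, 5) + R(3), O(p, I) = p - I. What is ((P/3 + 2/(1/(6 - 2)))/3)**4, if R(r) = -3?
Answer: 2401/81 ≈ 29.642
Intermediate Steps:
P = -3 (P = (5 - 1*5) - 3 = (5 - 5) - 3 = 0 - 3 = -3)
((P/3 + 2/(1/(6 - 2)))/3)**4 = ((-3/3 + 2/(1/(6 - 2)))/3)**4 = ((-3*1/3 + 2/(1/4))*(1/3))**4 = ((-1 + 2/(1/4))*(1/3))**4 = ((-1 + 2*4)*(1/3))**4 = ((-1 + 8)*(1/3))**4 = (7*(1/3))**4 = (7/3)**4 = 2401/81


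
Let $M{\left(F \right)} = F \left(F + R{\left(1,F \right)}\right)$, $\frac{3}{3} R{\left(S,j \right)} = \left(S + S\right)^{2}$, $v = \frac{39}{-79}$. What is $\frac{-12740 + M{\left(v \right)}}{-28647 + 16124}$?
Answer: $\frac{79521143}{78156043} \approx 1.0175$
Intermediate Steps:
$v = - \frac{39}{79}$ ($v = 39 \left(- \frac{1}{79}\right) = - \frac{39}{79} \approx -0.49367$)
$R{\left(S,j \right)} = 4 S^{2}$ ($R{\left(S,j \right)} = \left(S + S\right)^{2} = \left(2 S\right)^{2} = 4 S^{2}$)
$M{\left(F \right)} = F \left(4 + F\right)$ ($M{\left(F \right)} = F \left(F + 4 \cdot 1^{2}\right) = F \left(F + 4 \cdot 1\right) = F \left(F + 4\right) = F \left(4 + F\right)$)
$\frac{-12740 + M{\left(v \right)}}{-28647 + 16124} = \frac{-12740 - \frac{39 \left(4 - \frac{39}{79}\right)}{79}}{-28647 + 16124} = \frac{-12740 - \frac{10803}{6241}}{-12523} = \left(-12740 - \frac{10803}{6241}\right) \left(- \frac{1}{12523}\right) = \left(- \frac{79521143}{6241}\right) \left(- \frac{1}{12523}\right) = \frac{79521143}{78156043}$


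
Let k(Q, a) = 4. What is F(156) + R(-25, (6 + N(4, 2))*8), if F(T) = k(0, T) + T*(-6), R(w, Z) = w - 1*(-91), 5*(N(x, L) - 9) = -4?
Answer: -866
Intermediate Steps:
N(x, L) = 41/5 (N(x, L) = 9 + (1/5)*(-4) = 9 - 4/5 = 41/5)
R(w, Z) = 91 + w (R(w, Z) = w + 91 = 91 + w)
F(T) = 4 - 6*T (F(T) = 4 + T*(-6) = 4 - 6*T)
F(156) + R(-25, (6 + N(4, 2))*8) = (4 - 6*156) + (91 - 25) = (4 - 936) + 66 = -932 + 66 = -866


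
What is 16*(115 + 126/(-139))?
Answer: 253744/139 ≈ 1825.5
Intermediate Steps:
16*(115 + 126/(-139)) = 16*(115 + 126*(-1/139)) = 16*(115 - 126/139) = 16*(15859/139) = 253744/139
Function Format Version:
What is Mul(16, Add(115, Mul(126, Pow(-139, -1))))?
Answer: Rational(253744, 139) ≈ 1825.5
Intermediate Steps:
Mul(16, Add(115, Mul(126, Pow(-139, -1)))) = Mul(16, Add(115, Mul(126, Rational(-1, 139)))) = Mul(16, Add(115, Rational(-126, 139))) = Mul(16, Rational(15859, 139)) = Rational(253744, 139)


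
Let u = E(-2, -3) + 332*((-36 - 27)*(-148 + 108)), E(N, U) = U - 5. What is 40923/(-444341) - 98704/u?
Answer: -9761965675/46468737439 ≈ -0.21008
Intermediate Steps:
E(N, U) = -5 + U
u = 836632 (u = (-5 - 3) + 332*((-36 - 27)*(-148 + 108)) = -8 + 332*(-63*(-40)) = -8 + 332*2520 = -8 + 836640 = 836632)
40923/(-444341) - 98704/u = 40923/(-444341) - 98704/836632 = 40923*(-1/444341) - 98704*1/836632 = -40923/444341 - 12338/104579 = -9761965675/46468737439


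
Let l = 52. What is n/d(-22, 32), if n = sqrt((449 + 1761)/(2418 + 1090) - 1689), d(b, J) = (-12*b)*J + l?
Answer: I*sqrt(5194297354)/14909000 ≈ 0.0048341*I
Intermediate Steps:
d(b, J) = 52 - 12*J*b (d(b, J) = (-12*b)*J + 52 = -12*J*b + 52 = 52 - 12*J*b)
n = I*sqrt(5194297354)/1754 (n = sqrt(2210/3508 - 1689) = sqrt(2210*(1/3508) - 1689) = sqrt(1105/1754 - 1689) = sqrt(-2961401/1754) = I*sqrt(5194297354)/1754 ≈ 41.09*I)
n/d(-22, 32) = (I*sqrt(5194297354)/1754)/(52 - 12*32*(-22)) = (I*sqrt(5194297354)/1754)/(52 + 8448) = (I*sqrt(5194297354)/1754)/8500 = (I*sqrt(5194297354)/1754)*(1/8500) = I*sqrt(5194297354)/14909000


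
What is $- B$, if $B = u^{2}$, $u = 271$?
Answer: $-73441$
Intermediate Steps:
$B = 73441$ ($B = 271^{2} = 73441$)
$- B = \left(-1\right) 73441 = -73441$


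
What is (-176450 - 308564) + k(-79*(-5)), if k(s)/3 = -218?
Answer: -485668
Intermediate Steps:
k(s) = -654 (k(s) = 3*(-218) = -654)
(-176450 - 308564) + k(-79*(-5)) = (-176450 - 308564) - 654 = -485014 - 654 = -485668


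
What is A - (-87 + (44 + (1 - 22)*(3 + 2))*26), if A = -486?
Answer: 1187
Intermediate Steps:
A - (-87 + (44 + (1 - 22)*(3 + 2))*26) = -486 - (-87 + (44 + (1 - 22)*(3 + 2))*26) = -486 - (-87 + (44 - 21*5)*26) = -486 - (-87 + (44 - 105)*26) = -486 - (-87 - 61*26) = -486 - (-87 - 1586) = -486 - 1*(-1673) = -486 + 1673 = 1187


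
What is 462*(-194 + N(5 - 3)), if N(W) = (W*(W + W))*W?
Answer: -82236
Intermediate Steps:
N(W) = 2*W**3 (N(W) = (W*(2*W))*W = (2*W**2)*W = 2*W**3)
462*(-194 + N(5 - 3)) = 462*(-194 + 2*(5 - 3)**3) = 462*(-194 + 2*2**3) = 462*(-194 + 2*8) = 462*(-194 + 16) = 462*(-178) = -82236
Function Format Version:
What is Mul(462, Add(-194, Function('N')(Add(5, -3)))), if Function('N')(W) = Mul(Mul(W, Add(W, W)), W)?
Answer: -82236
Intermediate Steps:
Function('N')(W) = Mul(2, Pow(W, 3)) (Function('N')(W) = Mul(Mul(W, Mul(2, W)), W) = Mul(Mul(2, Pow(W, 2)), W) = Mul(2, Pow(W, 3)))
Mul(462, Add(-194, Function('N')(Add(5, -3)))) = Mul(462, Add(-194, Mul(2, Pow(Add(5, -3), 3)))) = Mul(462, Add(-194, Mul(2, Pow(2, 3)))) = Mul(462, Add(-194, Mul(2, 8))) = Mul(462, Add(-194, 16)) = Mul(462, -178) = -82236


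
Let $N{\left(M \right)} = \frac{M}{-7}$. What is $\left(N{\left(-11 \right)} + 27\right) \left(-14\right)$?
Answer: $-400$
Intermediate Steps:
$N{\left(M \right)} = - \frac{M}{7}$ ($N{\left(M \right)} = M \left(- \frac{1}{7}\right) = - \frac{M}{7}$)
$\left(N{\left(-11 \right)} + 27\right) \left(-14\right) = \left(\left(- \frac{1}{7}\right) \left(-11\right) + 27\right) \left(-14\right) = \left(\frac{11}{7} + 27\right) \left(-14\right) = \frac{200}{7} \left(-14\right) = -400$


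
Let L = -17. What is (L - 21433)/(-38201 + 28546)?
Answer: 4290/1931 ≈ 2.2216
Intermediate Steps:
(L - 21433)/(-38201 + 28546) = (-17 - 21433)/(-38201 + 28546) = -21450/(-9655) = -21450*(-1/9655) = 4290/1931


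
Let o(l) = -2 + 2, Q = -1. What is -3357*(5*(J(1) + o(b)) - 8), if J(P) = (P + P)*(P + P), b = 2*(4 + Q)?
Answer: -40284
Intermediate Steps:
b = 6 (b = 2*(4 - 1) = 2*3 = 6)
J(P) = 4*P² (J(P) = (2*P)*(2*P) = 4*P²)
o(l) = 0
-3357*(5*(J(1) + o(b)) - 8) = -3357*(5*(4*1² + 0) - 8) = -3357*(5*(4*1 + 0) - 8) = -3357*(5*(4 + 0) - 8) = -3357*(5*4 - 8) = -3357*(20 - 8) = -3357*12 = -40284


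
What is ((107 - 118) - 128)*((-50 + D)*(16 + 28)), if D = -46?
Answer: 587136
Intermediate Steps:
((107 - 118) - 128)*((-50 + D)*(16 + 28)) = ((107 - 118) - 128)*((-50 - 46)*(16 + 28)) = (-11 - 128)*(-96*44) = -139*(-4224) = 587136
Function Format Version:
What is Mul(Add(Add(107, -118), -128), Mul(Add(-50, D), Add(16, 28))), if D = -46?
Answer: 587136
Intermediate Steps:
Mul(Add(Add(107, -118), -128), Mul(Add(-50, D), Add(16, 28))) = Mul(Add(Add(107, -118), -128), Mul(Add(-50, -46), Add(16, 28))) = Mul(Add(-11, -128), Mul(-96, 44)) = Mul(-139, -4224) = 587136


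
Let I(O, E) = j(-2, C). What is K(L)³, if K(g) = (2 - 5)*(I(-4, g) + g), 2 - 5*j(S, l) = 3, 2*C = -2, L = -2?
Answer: 35937/125 ≈ 287.50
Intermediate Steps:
C = -1 (C = (½)*(-2) = -1)
j(S, l) = -⅕ (j(S, l) = ⅖ - ⅕*3 = ⅖ - ⅗ = -⅕)
I(O, E) = -⅕
K(g) = ⅗ - 3*g (K(g) = (2 - 5)*(-⅕ + g) = -3*(-⅕ + g) = ⅗ - 3*g)
K(L)³ = (⅗ - 3*(-2))³ = (⅗ + 6)³ = (33/5)³ = 35937/125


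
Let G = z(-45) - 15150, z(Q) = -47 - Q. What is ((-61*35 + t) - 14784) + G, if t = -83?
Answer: -32154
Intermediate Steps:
G = -15152 (G = (-47 - 1*(-45)) - 15150 = (-47 + 45) - 15150 = -2 - 15150 = -15152)
((-61*35 + t) - 14784) + G = ((-61*35 - 83) - 14784) - 15152 = ((-2135 - 83) - 14784) - 15152 = (-2218 - 14784) - 15152 = -17002 - 15152 = -32154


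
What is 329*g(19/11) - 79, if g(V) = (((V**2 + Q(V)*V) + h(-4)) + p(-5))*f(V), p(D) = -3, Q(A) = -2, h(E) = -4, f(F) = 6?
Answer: -1794055/121 ≈ -14827.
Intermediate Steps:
g(V) = -42 - 12*V + 6*V**2 (g(V) = (((V**2 - 2*V) - 4) - 3)*6 = ((-4 + V**2 - 2*V) - 3)*6 = (-7 + V**2 - 2*V)*6 = -42 - 12*V + 6*V**2)
329*g(19/11) - 79 = 329*(-42 - 228/11 + 6*(19/11)**2) - 79 = 329*(-42 - 228/11 + 6*(19*(1/11))**2) - 79 = 329*(-42 - 12*19/11 + 6*(19/11)**2) - 79 = 329*(-42 - 228/11 + 6*(361/121)) - 79 = 329*(-42 - 228/11 + 2166/121) - 79 = 329*(-5424/121) - 79 = -1784496/121 - 79 = -1794055/121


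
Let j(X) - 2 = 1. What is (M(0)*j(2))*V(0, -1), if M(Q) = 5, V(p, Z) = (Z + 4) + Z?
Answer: 30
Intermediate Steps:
V(p, Z) = 4 + 2*Z (V(p, Z) = (4 + Z) + Z = 4 + 2*Z)
j(X) = 3 (j(X) = 2 + 1 = 3)
(M(0)*j(2))*V(0, -1) = (5*3)*(4 + 2*(-1)) = 15*(4 - 2) = 15*2 = 30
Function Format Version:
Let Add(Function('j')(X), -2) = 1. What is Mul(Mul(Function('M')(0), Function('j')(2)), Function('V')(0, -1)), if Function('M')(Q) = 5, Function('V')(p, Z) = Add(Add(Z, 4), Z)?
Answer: 30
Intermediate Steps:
Function('V')(p, Z) = Add(4, Mul(2, Z)) (Function('V')(p, Z) = Add(Add(4, Z), Z) = Add(4, Mul(2, Z)))
Function('j')(X) = 3 (Function('j')(X) = Add(2, 1) = 3)
Mul(Mul(Function('M')(0), Function('j')(2)), Function('V')(0, -1)) = Mul(Mul(5, 3), Add(4, Mul(2, -1))) = Mul(15, Add(4, -2)) = Mul(15, 2) = 30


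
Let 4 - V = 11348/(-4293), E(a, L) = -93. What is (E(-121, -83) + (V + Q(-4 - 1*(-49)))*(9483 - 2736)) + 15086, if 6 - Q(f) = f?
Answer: -290946860/1431 ≈ -2.0332e+5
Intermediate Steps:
Q(f) = 6 - f
V = 28520/4293 (V = 4 - 11348/(-4293) = 4 - 11348*(-1)/4293 = 4 - 1*(-11348/4293) = 4 + 11348/4293 = 28520/4293 ≈ 6.6434)
(E(-121, -83) + (V + Q(-4 - 1*(-49)))*(9483 - 2736)) + 15086 = (-93 + (28520/4293 + (6 - (-4 - 1*(-49))))*(9483 - 2736)) + 15086 = (-93 + (28520/4293 + (6 - (-4 + 49)))*6747) + 15086 = (-93 + (28520/4293 + (6 - 1*45))*6747) + 15086 = (-93 + (28520/4293 + (6 - 45))*6747) + 15086 = (-93 + (28520/4293 - 39)*6747) + 15086 = (-93 - 138907/4293*6747) + 15086 = (-93 - 312401843/1431) + 15086 = -312534926/1431 + 15086 = -290946860/1431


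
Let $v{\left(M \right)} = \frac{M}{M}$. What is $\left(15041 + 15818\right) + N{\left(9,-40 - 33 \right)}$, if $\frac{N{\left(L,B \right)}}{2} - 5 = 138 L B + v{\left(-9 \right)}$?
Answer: $-150461$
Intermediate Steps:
$v{\left(M \right)} = 1$
$N{\left(L,B \right)} = 12 + 276 B L$ ($N{\left(L,B \right)} = 10 + 2 \left(138 L B + 1\right) = 10 + 2 \left(138 B L + 1\right) = 10 + 2 \left(1 + 138 B L\right) = 10 + \left(2 + 276 B L\right) = 12 + 276 B L$)
$\left(15041 + 15818\right) + N{\left(9,-40 - 33 \right)} = \left(15041 + 15818\right) + \left(12 + 276 \left(-40 - 33\right) 9\right) = 30859 + \left(12 + 276 \left(-73\right) 9\right) = 30859 + \left(12 - 181332\right) = 30859 - 181320 = -150461$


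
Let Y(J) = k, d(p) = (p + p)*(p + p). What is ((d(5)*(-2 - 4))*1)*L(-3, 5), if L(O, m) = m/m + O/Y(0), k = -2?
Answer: -1500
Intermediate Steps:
d(p) = 4*p**2 (d(p) = (2*p)*(2*p) = 4*p**2)
Y(J) = -2
L(O, m) = 1 - O/2 (L(O, m) = m/m + O/(-2) = 1 + O*(-1/2) = 1 - O/2)
((d(5)*(-2 - 4))*1)*L(-3, 5) = (((4*5**2)*(-2 - 4))*1)*(1 - 1/2*(-3)) = (((4*25)*(-6))*1)*(1 + 3/2) = ((100*(-6))*1)*(5/2) = -600*1*(5/2) = -600*5/2 = -1500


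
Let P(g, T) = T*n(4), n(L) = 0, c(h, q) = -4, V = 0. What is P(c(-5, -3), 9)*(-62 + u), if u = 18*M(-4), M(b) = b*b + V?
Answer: 0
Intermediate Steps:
M(b) = b² (M(b) = b*b + 0 = b² + 0 = b²)
P(g, T) = 0 (P(g, T) = T*0 = 0)
u = 288 (u = 18*(-4)² = 18*16 = 288)
P(c(-5, -3), 9)*(-62 + u) = 0*(-62 + 288) = 0*226 = 0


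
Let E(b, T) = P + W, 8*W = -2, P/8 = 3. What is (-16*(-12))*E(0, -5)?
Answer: 4560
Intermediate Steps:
P = 24 (P = 8*3 = 24)
W = -¼ (W = (⅛)*(-2) = -¼ ≈ -0.25000)
E(b, T) = 95/4 (E(b, T) = 24 - ¼ = 95/4)
(-16*(-12))*E(0, -5) = -16*(-12)*(95/4) = 192*(95/4) = 4560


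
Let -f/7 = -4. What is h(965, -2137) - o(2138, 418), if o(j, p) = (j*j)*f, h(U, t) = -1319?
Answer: -127990551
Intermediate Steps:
f = 28 (f = -7*(-4) = 28)
o(j, p) = 28*j² (o(j, p) = (j*j)*28 = j²*28 = 28*j²)
h(965, -2137) - o(2138, 418) = -1319 - 28*2138² = -1319 - 28*4571044 = -1319 - 1*127989232 = -1319 - 127989232 = -127990551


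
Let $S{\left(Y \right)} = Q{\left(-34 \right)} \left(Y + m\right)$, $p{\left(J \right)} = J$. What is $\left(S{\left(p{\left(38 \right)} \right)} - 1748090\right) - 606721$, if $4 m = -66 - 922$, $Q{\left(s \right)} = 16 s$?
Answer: $-2241115$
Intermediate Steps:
$m = -247$ ($m = \frac{-66 - 922}{4} = \frac{1}{4} \left(-988\right) = -247$)
$S{\left(Y \right)} = 134368 - 544 Y$ ($S{\left(Y \right)} = 16 \left(-34\right) \left(Y - 247\right) = - 544 \left(-247 + Y\right) = 134368 - 544 Y$)
$\left(S{\left(p{\left(38 \right)} \right)} - 1748090\right) - 606721 = \left(\left(134368 - 20672\right) - 1748090\right) - 606721 = \left(113696 - 1748090\right) - 606721 = -1634394 - 606721 = -2241115$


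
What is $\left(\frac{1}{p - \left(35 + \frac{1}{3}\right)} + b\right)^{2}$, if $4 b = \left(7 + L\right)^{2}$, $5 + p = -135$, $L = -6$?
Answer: $\frac{66049}{1106704} \approx 0.059681$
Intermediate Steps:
$p = -140$ ($p = -5 - 135 = -140$)
$b = \frac{1}{4}$ ($b = \frac{\left(7 - 6\right)^{2}}{4} = \frac{1^{2}}{4} = \frac{1}{4} \cdot 1 = \frac{1}{4} \approx 0.25$)
$\left(\frac{1}{p - \left(35 + \frac{1}{3}\right)} + b\right)^{2} = \left(\frac{1}{-140 - \left(35 + \frac{1}{3}\right)} + \frac{1}{4}\right)^{2} = \left(\frac{1}{-140 - \frac{106}{3}} + \frac{1}{4}\right)^{2} = \left(\frac{1}{- \frac{526}{3}} + \frac{1}{4}\right)^{2} = \left(- \frac{3}{526} + \frac{1}{4}\right)^{2} = \left(\frac{257}{1052}\right)^{2} = \frac{66049}{1106704}$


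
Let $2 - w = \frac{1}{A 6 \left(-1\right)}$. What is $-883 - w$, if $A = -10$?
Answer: $- \frac{53099}{60} \approx -884.98$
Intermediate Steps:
$w = \frac{119}{60}$ ($w = 2 - \frac{1}{\left(-10\right) 6 \left(-1\right)} = 2 - \frac{1}{\left(-60\right) \left(-1\right)} = 2 - \frac{1}{60} = \frac{119}{60} \approx 1.9833$)
$-883 - w = -883 - \frac{119}{60} = - \frac{53099}{60}$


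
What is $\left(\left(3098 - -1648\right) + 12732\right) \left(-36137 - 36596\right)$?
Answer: $-1271227374$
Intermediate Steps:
$\left(\left(3098 - -1648\right) + 12732\right) \left(-36137 - 36596\right) = \left(\left(3098 + 1648\right) + 12732\right) \left(-72733\right) = \left(4746 + 12732\right) \left(-72733\right) = 17478 \left(-72733\right) = -1271227374$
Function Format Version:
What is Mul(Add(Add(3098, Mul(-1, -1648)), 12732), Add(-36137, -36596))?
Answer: -1271227374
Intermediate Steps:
Mul(Add(Add(3098, Mul(-1, -1648)), 12732), Add(-36137, -36596)) = Mul(Add(Add(3098, 1648), 12732), -72733) = Mul(Add(4746, 12732), -72733) = Mul(17478, -72733) = -1271227374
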